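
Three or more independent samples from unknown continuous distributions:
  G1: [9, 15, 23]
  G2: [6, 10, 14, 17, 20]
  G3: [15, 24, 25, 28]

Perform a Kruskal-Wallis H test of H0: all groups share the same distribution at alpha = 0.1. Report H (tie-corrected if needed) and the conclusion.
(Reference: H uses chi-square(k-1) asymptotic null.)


Step 1: Combine all N = 12 observations and assign midranks.
sorted (value, group, rank): (6,G2,1), (9,G1,2), (10,G2,3), (14,G2,4), (15,G1,5.5), (15,G3,5.5), (17,G2,7), (20,G2,8), (23,G1,9), (24,G3,10), (25,G3,11), (28,G3,12)
Step 2: Sum ranks within each group.
R_1 = 16.5 (n_1 = 3)
R_2 = 23 (n_2 = 5)
R_3 = 38.5 (n_3 = 4)
Step 3: H = 12/(N(N+1)) * sum(R_i^2/n_i) - 3(N+1)
     = 12/(12*13) * (16.5^2/3 + 23^2/5 + 38.5^2/4) - 3*13
     = 0.076923 * 567.112 - 39
     = 4.624038.
Step 4: Ties present; correction factor C = 1 - 6/(12^3 - 12) = 0.996503. Corrected H = 4.624038 / 0.996503 = 4.640263.
Step 5: Under H0, H ~ chi^2(2); p-value = 0.098261.
Step 6: alpha = 0.1. reject H0.

H = 4.6403, df = 2, p = 0.098261, reject H0.


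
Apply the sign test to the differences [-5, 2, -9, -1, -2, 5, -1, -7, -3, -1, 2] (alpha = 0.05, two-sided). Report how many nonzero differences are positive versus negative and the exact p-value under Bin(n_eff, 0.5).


Step 1: Discard zero differences. Original n = 11; n_eff = number of nonzero differences = 11.
Nonzero differences (with sign): -5, +2, -9, -1, -2, +5, -1, -7, -3, -1, +2
Step 2: Count signs: positive = 3, negative = 8.
Step 3: Under H0: P(positive) = 0.5, so the number of positives S ~ Bin(11, 0.5).
Step 4: Two-sided exact p-value = sum of Bin(11,0.5) probabilities at or below the observed probability = 0.226562.
Step 5: alpha = 0.05. fail to reject H0.

n_eff = 11, pos = 3, neg = 8, p = 0.226562, fail to reject H0.


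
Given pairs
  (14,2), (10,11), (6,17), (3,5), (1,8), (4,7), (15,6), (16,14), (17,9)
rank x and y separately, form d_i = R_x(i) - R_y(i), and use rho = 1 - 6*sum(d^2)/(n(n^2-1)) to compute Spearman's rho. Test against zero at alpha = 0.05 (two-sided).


Step 1: Rank x and y separately (midranks; no ties here).
rank(x): 14->6, 10->5, 6->4, 3->2, 1->1, 4->3, 15->7, 16->8, 17->9
rank(y): 2->1, 11->7, 17->9, 5->2, 8->5, 7->4, 6->3, 14->8, 9->6
Step 2: d_i = R_x(i) - R_y(i); compute d_i^2.
  (6-1)^2=25, (5-7)^2=4, (4-9)^2=25, (2-2)^2=0, (1-5)^2=16, (3-4)^2=1, (7-3)^2=16, (8-8)^2=0, (9-6)^2=9
sum(d^2) = 96.
Step 3: rho = 1 - 6*96 / (9*(9^2 - 1)) = 1 - 576/720 = 0.200000.
Step 4: Under H0, t = rho * sqrt((n-2)/(1-rho^2)) = 0.5401 ~ t(7).
Step 5: Two-sided p-value from the t-distribution with 7 df = 0.605901.
Step 6: alpha = 0.05. fail to reject H0.

rho = 0.2000, p = 0.605901, fail to reject H0 at alpha = 0.05.


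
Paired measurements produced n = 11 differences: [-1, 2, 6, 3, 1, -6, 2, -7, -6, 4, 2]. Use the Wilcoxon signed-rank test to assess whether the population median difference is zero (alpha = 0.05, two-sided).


Step 1: Drop any zero differences (none here) and take |d_i|.
|d| = [1, 2, 6, 3, 1, 6, 2, 7, 6, 4, 2]
Step 2: Midrank |d_i| (ties get averaged ranks).
ranks: |1|->1.5, |2|->4, |6|->9, |3|->6, |1|->1.5, |6|->9, |2|->4, |7|->11, |6|->9, |4|->7, |2|->4
Step 3: Attach original signs; sum ranks with positive sign and with negative sign.
W+ = 4 + 9 + 6 + 1.5 + 4 + 7 + 4 = 35.5
W- = 1.5 + 9 + 11 + 9 = 30.5
(Check: W+ + W- = 66 should equal n(n+1)/2 = 66.)
Step 4: Test statistic W = min(W+, W-) = 30.5.
Step 5: Ties in |d|, so use the tie-corrected normal approximation.
        E[W] = n(n+1)/4 = 11*12/4 = 33.
        Tie groups: |d|=1 (t=2), |d|=2 (t=3), |d|=6 (t=3); sum(t^3 - t) = 54.
        Var[W] = n(n+1)(2n+1)/24 - sum(t^3-t)/48 = 3036/24 - 54/48 = 125.375.
        z = (W - E[W]) / sqrt(Var[W]) = (30.5 - 33) / 11.1971 = -0.2233.
        Two-sided p = 2*Phi(z) = 0.823324.
Step 6: alpha = 0.05. fail to reject H0.

W+ = 35.5, W- = 30.5, W = min = 30.5, p = 0.823324, fail to reject H0.


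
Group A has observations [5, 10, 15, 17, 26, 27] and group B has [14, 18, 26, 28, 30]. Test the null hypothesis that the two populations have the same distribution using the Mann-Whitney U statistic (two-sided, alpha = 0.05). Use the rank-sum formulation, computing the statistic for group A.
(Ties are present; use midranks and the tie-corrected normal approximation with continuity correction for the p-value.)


Step 1: Combine and sort all 11 observations; assign midranks.
sorted (value, group): (5,X), (10,X), (14,Y), (15,X), (17,X), (18,Y), (26,X), (26,Y), (27,X), (28,Y), (30,Y)
ranks: 5->1, 10->2, 14->3, 15->4, 17->5, 18->6, 26->7.5, 26->7.5, 27->9, 28->10, 30->11
Step 2: Rank sum for X: R1 = 1 + 2 + 4 + 5 + 7.5 + 9 = 28.5.
Step 3: U_X = R1 - n1(n1+1)/2 = 28.5 - 6*7/2 = 28.5 - 21 = 7.5.
       U_Y = n1*n2 - U_X = 30 - 7.5 = 22.5.
Step 4: Ties are present, so use the tie-corrected normal approximation (with continuity correction) for the p-value.
Step 5: p-value = 0.200217; compare to alpha = 0.05. fail to reject H0.

U_X = 7.5, p = 0.200217, fail to reject H0 at alpha = 0.05.


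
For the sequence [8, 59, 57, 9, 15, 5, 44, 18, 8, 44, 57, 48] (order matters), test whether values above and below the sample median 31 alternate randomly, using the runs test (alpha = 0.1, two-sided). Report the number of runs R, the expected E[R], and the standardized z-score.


Step 1: Compute median = 31; label A = above, B = below.
Labels in order: BAABBBABBAAA  (n_A = 6, n_B = 6)
Step 2: Count runs R = 6.
Step 3: Under H0 (random ordering), E[R] = 2*n_A*n_B/(n_A+n_B) + 1 = 2*6*6/12 + 1 = 7.0000.
        Var[R] = 2*n_A*n_B*(2*n_A*n_B - n_A - n_B) / ((n_A+n_B)^2 * (n_A+n_B-1)) = 4320/1584 = 2.7273.
        SD[R] = 1.6514.
Step 4: Continuity-corrected z = (R + 0.5 - E[R]) / SD[R] = (6 + 0.5 - 7.0000) / 1.6514 = -0.3028.
Step 5: Two-sided p-value via normal approximation = 2*(1 - Phi(|z|)) = 0.762069.
Step 6: alpha = 0.1. fail to reject H0.

R = 6, z = -0.3028, p = 0.762069, fail to reject H0.


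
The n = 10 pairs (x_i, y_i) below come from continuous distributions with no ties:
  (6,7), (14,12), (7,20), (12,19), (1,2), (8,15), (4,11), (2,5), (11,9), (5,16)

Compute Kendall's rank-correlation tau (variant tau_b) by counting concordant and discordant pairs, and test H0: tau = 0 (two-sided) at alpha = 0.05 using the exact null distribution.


Step 1: Enumerate the 45 unordered pairs (i,j) with i<j and classify each by sign(x_j-x_i) * sign(y_j-y_i).
  (1,2):dx=+8,dy=+5->C; (1,3):dx=+1,dy=+13->C; (1,4):dx=+6,dy=+12->C; (1,5):dx=-5,dy=-5->C
  (1,6):dx=+2,dy=+8->C; (1,7):dx=-2,dy=+4->D; (1,8):dx=-4,dy=-2->C; (1,9):dx=+5,dy=+2->C
  (1,10):dx=-1,dy=+9->D; (2,3):dx=-7,dy=+8->D; (2,4):dx=-2,dy=+7->D; (2,5):dx=-13,dy=-10->C
  (2,6):dx=-6,dy=+3->D; (2,7):dx=-10,dy=-1->C; (2,8):dx=-12,dy=-7->C; (2,9):dx=-3,dy=-3->C
  (2,10):dx=-9,dy=+4->D; (3,4):dx=+5,dy=-1->D; (3,5):dx=-6,dy=-18->C; (3,6):dx=+1,dy=-5->D
  (3,7):dx=-3,dy=-9->C; (3,8):dx=-5,dy=-15->C; (3,9):dx=+4,dy=-11->D; (3,10):dx=-2,dy=-4->C
  (4,5):dx=-11,dy=-17->C; (4,6):dx=-4,dy=-4->C; (4,7):dx=-8,dy=-8->C; (4,8):dx=-10,dy=-14->C
  (4,9):dx=-1,dy=-10->C; (4,10):dx=-7,dy=-3->C; (5,6):dx=+7,dy=+13->C; (5,7):dx=+3,dy=+9->C
  (5,8):dx=+1,dy=+3->C; (5,9):dx=+10,dy=+7->C; (5,10):dx=+4,dy=+14->C; (6,7):dx=-4,dy=-4->C
  (6,8):dx=-6,dy=-10->C; (6,9):dx=+3,dy=-6->D; (6,10):dx=-3,dy=+1->D; (7,8):dx=-2,dy=-6->C
  (7,9):dx=+7,dy=-2->D; (7,10):dx=+1,dy=+5->C; (8,9):dx=+9,dy=+4->C; (8,10):dx=+3,dy=+11->C
  (9,10):dx=-6,dy=+7->D
Step 2: C = 32, D = 13, total pairs = 45.
Step 3: tau = (C - D)/(n(n-1)/2) = (32 - 13)/45 = 0.422222.
Step 4: Exact two-sided p-value (enumerate n! = 3628800 permutations of y under H0): p = 0.108313.
Step 5: alpha = 0.05. fail to reject H0.

tau_b = 0.4222 (C=32, D=13), p = 0.108313, fail to reject H0.


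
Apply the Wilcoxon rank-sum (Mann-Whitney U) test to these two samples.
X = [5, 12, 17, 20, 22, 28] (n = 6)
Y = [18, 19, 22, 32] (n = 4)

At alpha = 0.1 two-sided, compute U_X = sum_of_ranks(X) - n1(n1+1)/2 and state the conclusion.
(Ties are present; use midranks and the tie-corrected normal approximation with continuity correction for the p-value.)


Step 1: Combine and sort all 10 observations; assign midranks.
sorted (value, group): (5,X), (12,X), (17,X), (18,Y), (19,Y), (20,X), (22,X), (22,Y), (28,X), (32,Y)
ranks: 5->1, 12->2, 17->3, 18->4, 19->5, 20->6, 22->7.5, 22->7.5, 28->9, 32->10
Step 2: Rank sum for X: R1 = 1 + 2 + 3 + 6 + 7.5 + 9 = 28.5.
Step 3: U_X = R1 - n1(n1+1)/2 = 28.5 - 6*7/2 = 28.5 - 21 = 7.5.
       U_Y = n1*n2 - U_X = 24 - 7.5 = 16.5.
Step 4: Ties are present, so use the tie-corrected normal approximation (with continuity correction) for the p-value.
Step 5: p-value = 0.392330; compare to alpha = 0.1. fail to reject H0.

U_X = 7.5, p = 0.392330, fail to reject H0 at alpha = 0.1.


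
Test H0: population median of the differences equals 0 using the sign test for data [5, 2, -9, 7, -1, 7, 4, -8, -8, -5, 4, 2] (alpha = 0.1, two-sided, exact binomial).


Step 1: Discard zero differences. Original n = 12; n_eff = number of nonzero differences = 12.
Nonzero differences (with sign): +5, +2, -9, +7, -1, +7, +4, -8, -8, -5, +4, +2
Step 2: Count signs: positive = 7, negative = 5.
Step 3: Under H0: P(positive) = 0.5, so the number of positives S ~ Bin(12, 0.5).
Step 4: Two-sided exact p-value = sum of Bin(12,0.5) probabilities at or below the observed probability = 0.774414.
Step 5: alpha = 0.1. fail to reject H0.

n_eff = 12, pos = 7, neg = 5, p = 0.774414, fail to reject H0.


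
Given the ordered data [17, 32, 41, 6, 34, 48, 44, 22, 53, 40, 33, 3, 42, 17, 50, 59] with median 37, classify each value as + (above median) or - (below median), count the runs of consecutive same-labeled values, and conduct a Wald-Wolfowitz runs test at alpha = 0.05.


Step 1: Compute median = 37; label A = above, B = below.
Labels in order: BBABBAABAABBABAA  (n_A = 8, n_B = 8)
Step 2: Count runs R = 10.
Step 3: Under H0 (random ordering), E[R] = 2*n_A*n_B/(n_A+n_B) + 1 = 2*8*8/16 + 1 = 9.0000.
        Var[R] = 2*n_A*n_B*(2*n_A*n_B - n_A - n_B) / ((n_A+n_B)^2 * (n_A+n_B-1)) = 14336/3840 = 3.7333.
        SD[R] = 1.9322.
Step 4: Continuity-corrected z = (R - 0.5 - E[R]) / SD[R] = (10 - 0.5 - 9.0000) / 1.9322 = 0.2588.
Step 5: Two-sided p-value via normal approximation = 2*(1 - Phi(|z|)) = 0.795809.
Step 6: alpha = 0.05. fail to reject H0.

R = 10, z = 0.2588, p = 0.795809, fail to reject H0.


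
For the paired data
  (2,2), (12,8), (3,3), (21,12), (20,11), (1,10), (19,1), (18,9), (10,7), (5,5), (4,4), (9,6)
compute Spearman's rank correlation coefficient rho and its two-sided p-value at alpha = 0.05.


Step 1: Rank x and y separately (midranks; no ties here).
rank(x): 2->2, 12->8, 3->3, 21->12, 20->11, 1->1, 19->10, 18->9, 10->7, 5->5, 4->4, 9->6
rank(y): 2->2, 8->8, 3->3, 12->12, 11->11, 10->10, 1->1, 9->9, 7->7, 5->5, 4->4, 6->6
Step 2: d_i = R_x(i) - R_y(i); compute d_i^2.
  (2-2)^2=0, (8-8)^2=0, (3-3)^2=0, (12-12)^2=0, (11-11)^2=0, (1-10)^2=81, (10-1)^2=81, (9-9)^2=0, (7-7)^2=0, (5-5)^2=0, (4-4)^2=0, (6-6)^2=0
sum(d^2) = 162.
Step 3: rho = 1 - 6*162 / (12*(12^2 - 1)) = 1 - 972/1716 = 0.433566.
Step 4: Under H0, t = rho * sqrt((n-2)/(1-rho^2)) = 1.5215 ~ t(10).
Step 5: Two-sided p-value from the t-distribution with 10 df = 0.159106.
Step 6: alpha = 0.05. fail to reject H0.

rho = 0.4336, p = 0.159106, fail to reject H0 at alpha = 0.05.


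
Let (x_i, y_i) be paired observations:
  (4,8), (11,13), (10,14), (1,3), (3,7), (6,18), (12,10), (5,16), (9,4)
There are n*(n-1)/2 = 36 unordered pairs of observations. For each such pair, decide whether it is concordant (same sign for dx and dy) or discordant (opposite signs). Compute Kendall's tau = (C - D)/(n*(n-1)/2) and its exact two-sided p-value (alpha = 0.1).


Step 1: Enumerate the 36 unordered pairs (i,j) with i<j and classify each by sign(x_j-x_i) * sign(y_j-y_i).
  (1,2):dx=+7,dy=+5->C; (1,3):dx=+6,dy=+6->C; (1,4):dx=-3,dy=-5->C; (1,5):dx=-1,dy=-1->C
  (1,6):dx=+2,dy=+10->C; (1,7):dx=+8,dy=+2->C; (1,8):dx=+1,dy=+8->C; (1,9):dx=+5,dy=-4->D
  (2,3):dx=-1,dy=+1->D; (2,4):dx=-10,dy=-10->C; (2,5):dx=-8,dy=-6->C; (2,6):dx=-5,dy=+5->D
  (2,7):dx=+1,dy=-3->D; (2,8):dx=-6,dy=+3->D; (2,9):dx=-2,dy=-9->C; (3,4):dx=-9,dy=-11->C
  (3,5):dx=-7,dy=-7->C; (3,6):dx=-4,dy=+4->D; (3,7):dx=+2,dy=-4->D; (3,8):dx=-5,dy=+2->D
  (3,9):dx=-1,dy=-10->C; (4,5):dx=+2,dy=+4->C; (4,6):dx=+5,dy=+15->C; (4,7):dx=+11,dy=+7->C
  (4,8):dx=+4,dy=+13->C; (4,9):dx=+8,dy=+1->C; (5,6):dx=+3,dy=+11->C; (5,7):dx=+9,dy=+3->C
  (5,8):dx=+2,dy=+9->C; (5,9):dx=+6,dy=-3->D; (6,7):dx=+6,dy=-8->D; (6,8):dx=-1,dy=-2->C
  (6,9):dx=+3,dy=-14->D; (7,8):dx=-7,dy=+6->D; (7,9):dx=-3,dy=-6->C; (8,9):dx=+4,dy=-12->D
Step 2: C = 23, D = 13, total pairs = 36.
Step 3: tau = (C - D)/(n(n-1)/2) = (23 - 13)/36 = 0.277778.
Step 4: Exact two-sided p-value (enumerate n! = 362880 permutations of y under H0): p = 0.358488.
Step 5: alpha = 0.1. fail to reject H0.

tau_b = 0.2778 (C=23, D=13), p = 0.358488, fail to reject H0.


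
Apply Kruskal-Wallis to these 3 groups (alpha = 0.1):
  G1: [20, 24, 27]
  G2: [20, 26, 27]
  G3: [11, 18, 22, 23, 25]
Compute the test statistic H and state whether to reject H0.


Step 1: Combine all N = 11 observations and assign midranks.
sorted (value, group, rank): (11,G3,1), (18,G3,2), (20,G1,3.5), (20,G2,3.5), (22,G3,5), (23,G3,6), (24,G1,7), (25,G3,8), (26,G2,9), (27,G1,10.5), (27,G2,10.5)
Step 2: Sum ranks within each group.
R_1 = 21 (n_1 = 3)
R_2 = 23 (n_2 = 3)
R_3 = 22 (n_3 = 5)
Step 3: H = 12/(N(N+1)) * sum(R_i^2/n_i) - 3(N+1)
     = 12/(11*12) * (21^2/3 + 23^2/3 + 22^2/5) - 3*12
     = 0.090909 * 420.133 - 36
     = 2.193939.
Step 4: Ties present; correction factor C = 1 - 12/(11^3 - 11) = 0.990909. Corrected H = 2.193939 / 0.990909 = 2.214067.
Step 5: Under H0, H ~ chi^2(2); p-value = 0.330538.
Step 6: alpha = 0.1. fail to reject H0.

H = 2.2141, df = 2, p = 0.330538, fail to reject H0.


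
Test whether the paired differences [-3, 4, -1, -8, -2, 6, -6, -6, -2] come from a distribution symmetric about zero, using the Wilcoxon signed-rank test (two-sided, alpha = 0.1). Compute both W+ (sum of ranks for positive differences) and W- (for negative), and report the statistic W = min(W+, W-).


Step 1: Drop any zero differences (none here) and take |d_i|.
|d| = [3, 4, 1, 8, 2, 6, 6, 6, 2]
Step 2: Midrank |d_i| (ties get averaged ranks).
ranks: |3|->4, |4|->5, |1|->1, |8|->9, |2|->2.5, |6|->7, |6|->7, |6|->7, |2|->2.5
Step 3: Attach original signs; sum ranks with positive sign and with negative sign.
W+ = 5 + 7 = 12
W- = 4 + 1 + 9 + 2.5 + 7 + 7 + 2.5 = 33
(Check: W+ + W- = 45 should equal n(n+1)/2 = 45.)
Step 4: Test statistic W = min(W+, W-) = 12.
Step 5: Ties in |d|, so use the tie-corrected normal approximation.
        E[W] = n(n+1)/4 = 9*10/4 = 22.5.
        Tie groups: |d|=2 (t=2), |d|=6 (t=3); sum(t^3 - t) = 30.
        Var[W] = n(n+1)(2n+1)/24 - sum(t^3-t)/48 = 1710/24 - 30/48 = 70.625.
        z = (W - E[W]) / sqrt(Var[W]) = (12 - 22.5) / 8.4039 = -1.2494.
        Two-sided p = 2*Phi(z) = 0.211510.
Step 6: alpha = 0.1. fail to reject H0.

W+ = 12, W- = 33, W = min = 12, p = 0.211510, fail to reject H0.


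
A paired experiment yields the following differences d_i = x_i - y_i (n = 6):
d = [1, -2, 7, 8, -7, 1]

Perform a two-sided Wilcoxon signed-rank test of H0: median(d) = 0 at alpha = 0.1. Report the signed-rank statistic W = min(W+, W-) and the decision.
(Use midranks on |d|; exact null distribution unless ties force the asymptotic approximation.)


Step 1: Drop any zero differences (none here) and take |d_i|.
|d| = [1, 2, 7, 8, 7, 1]
Step 2: Midrank |d_i| (ties get averaged ranks).
ranks: |1|->1.5, |2|->3, |7|->4.5, |8|->6, |7|->4.5, |1|->1.5
Step 3: Attach original signs; sum ranks with positive sign and with negative sign.
W+ = 1.5 + 4.5 + 6 + 1.5 = 13.5
W- = 3 + 4.5 = 7.5
(Check: W+ + W- = 21 should equal n(n+1)/2 = 21.)
Step 4: Test statistic W = min(W+, W-) = 7.5.
Step 5: Ties in |d|, so use the tie-corrected normal approximation.
        E[W] = n(n+1)/4 = 6*7/4 = 10.5.
        Tie groups: |d|=1 (t=2), |d|=7 (t=2); sum(t^3 - t) = 12.
        Var[W] = n(n+1)(2n+1)/24 - sum(t^3-t)/48 = 546/24 - 12/48 = 22.5.
        z = (W - E[W]) / sqrt(Var[W]) = (7.5 - 10.5) / 4.7434 = -0.6325.
        Two-sided p = 2*Phi(z) = 0.527089.
Step 6: alpha = 0.1. fail to reject H0.

W+ = 13.5, W- = 7.5, W = min = 7.5, p = 0.527089, fail to reject H0.


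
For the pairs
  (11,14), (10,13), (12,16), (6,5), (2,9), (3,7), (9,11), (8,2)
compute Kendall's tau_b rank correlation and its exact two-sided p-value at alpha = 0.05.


Step 1: Enumerate the 28 unordered pairs (i,j) with i<j and classify each by sign(x_j-x_i) * sign(y_j-y_i).
  (1,2):dx=-1,dy=-1->C; (1,3):dx=+1,dy=+2->C; (1,4):dx=-5,dy=-9->C; (1,5):dx=-9,dy=-5->C
  (1,6):dx=-8,dy=-7->C; (1,7):dx=-2,dy=-3->C; (1,8):dx=-3,dy=-12->C; (2,3):dx=+2,dy=+3->C
  (2,4):dx=-4,dy=-8->C; (2,5):dx=-8,dy=-4->C; (2,6):dx=-7,dy=-6->C; (2,7):dx=-1,dy=-2->C
  (2,8):dx=-2,dy=-11->C; (3,4):dx=-6,dy=-11->C; (3,5):dx=-10,dy=-7->C; (3,6):dx=-9,dy=-9->C
  (3,7):dx=-3,dy=-5->C; (3,8):dx=-4,dy=-14->C; (4,5):dx=-4,dy=+4->D; (4,6):dx=-3,dy=+2->D
  (4,7):dx=+3,dy=+6->C; (4,8):dx=+2,dy=-3->D; (5,6):dx=+1,dy=-2->D; (5,7):dx=+7,dy=+2->C
  (5,8):dx=+6,dy=-7->D; (6,7):dx=+6,dy=+4->C; (6,8):dx=+5,dy=-5->D; (7,8):dx=-1,dy=-9->C
Step 2: C = 22, D = 6, total pairs = 28.
Step 3: tau = (C - D)/(n(n-1)/2) = (22 - 6)/28 = 0.571429.
Step 4: Exact two-sided p-value (enumerate n! = 40320 permutations of y under H0): p = 0.061012.
Step 5: alpha = 0.05. fail to reject H0.

tau_b = 0.5714 (C=22, D=6), p = 0.061012, fail to reject H0.


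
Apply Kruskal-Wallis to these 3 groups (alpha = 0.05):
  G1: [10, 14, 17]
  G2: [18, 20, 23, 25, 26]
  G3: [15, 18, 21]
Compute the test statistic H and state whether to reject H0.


Step 1: Combine all N = 11 observations and assign midranks.
sorted (value, group, rank): (10,G1,1), (14,G1,2), (15,G3,3), (17,G1,4), (18,G2,5.5), (18,G3,5.5), (20,G2,7), (21,G3,8), (23,G2,9), (25,G2,10), (26,G2,11)
Step 2: Sum ranks within each group.
R_1 = 7 (n_1 = 3)
R_2 = 42.5 (n_2 = 5)
R_3 = 16.5 (n_3 = 3)
Step 3: H = 12/(N(N+1)) * sum(R_i^2/n_i) - 3(N+1)
     = 12/(11*12) * (7^2/3 + 42.5^2/5 + 16.5^2/3) - 3*12
     = 0.090909 * 468.333 - 36
     = 6.575758.
Step 4: Ties present; correction factor C = 1 - 6/(11^3 - 11) = 0.995455. Corrected H = 6.575758 / 0.995455 = 6.605784.
Step 5: Under H0, H ~ chi^2(2); p-value = 0.036777.
Step 6: alpha = 0.05. reject H0.

H = 6.6058, df = 2, p = 0.036777, reject H0.


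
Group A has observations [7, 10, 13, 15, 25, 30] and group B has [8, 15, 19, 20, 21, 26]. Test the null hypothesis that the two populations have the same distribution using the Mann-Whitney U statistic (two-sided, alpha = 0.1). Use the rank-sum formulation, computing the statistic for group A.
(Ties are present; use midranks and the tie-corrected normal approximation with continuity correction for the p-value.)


Step 1: Combine and sort all 12 observations; assign midranks.
sorted (value, group): (7,X), (8,Y), (10,X), (13,X), (15,X), (15,Y), (19,Y), (20,Y), (21,Y), (25,X), (26,Y), (30,X)
ranks: 7->1, 8->2, 10->3, 13->4, 15->5.5, 15->5.5, 19->7, 20->8, 21->9, 25->10, 26->11, 30->12
Step 2: Rank sum for X: R1 = 1 + 3 + 4 + 5.5 + 10 + 12 = 35.5.
Step 3: U_X = R1 - n1(n1+1)/2 = 35.5 - 6*7/2 = 35.5 - 21 = 14.5.
       U_Y = n1*n2 - U_X = 36 - 14.5 = 21.5.
Step 4: Ties are present, so use the tie-corrected normal approximation (with continuity correction) for the p-value.
Step 5: p-value = 0.630356; compare to alpha = 0.1. fail to reject H0.

U_X = 14.5, p = 0.630356, fail to reject H0 at alpha = 0.1.


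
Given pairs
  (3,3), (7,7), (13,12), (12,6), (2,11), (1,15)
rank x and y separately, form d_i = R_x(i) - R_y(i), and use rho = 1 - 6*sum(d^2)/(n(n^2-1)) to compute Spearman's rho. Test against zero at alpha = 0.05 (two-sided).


Step 1: Rank x and y separately (midranks; no ties here).
rank(x): 3->3, 7->4, 13->6, 12->5, 2->2, 1->1
rank(y): 3->1, 7->3, 12->5, 6->2, 11->4, 15->6
Step 2: d_i = R_x(i) - R_y(i); compute d_i^2.
  (3-1)^2=4, (4-3)^2=1, (6-5)^2=1, (5-2)^2=9, (2-4)^2=4, (1-6)^2=25
sum(d^2) = 44.
Step 3: rho = 1 - 6*44 / (6*(6^2 - 1)) = 1 - 264/210 = -0.257143.
Step 4: Under H0, t = rho * sqrt((n-2)/(1-rho^2)) = -0.5322 ~ t(4).
Step 5: Two-sided p-value from the t-distribution with 4 df = 0.622787.
Step 6: alpha = 0.05. fail to reject H0.

rho = -0.2571, p = 0.622787, fail to reject H0 at alpha = 0.05.


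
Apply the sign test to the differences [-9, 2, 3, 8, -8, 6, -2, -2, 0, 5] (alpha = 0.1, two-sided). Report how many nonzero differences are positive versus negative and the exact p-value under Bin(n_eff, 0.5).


Step 1: Discard zero differences. Original n = 10; n_eff = number of nonzero differences = 9.
Nonzero differences (with sign): -9, +2, +3, +8, -8, +6, -2, -2, +5
Step 2: Count signs: positive = 5, negative = 4.
Step 3: Under H0: P(positive) = 0.5, so the number of positives S ~ Bin(9, 0.5).
Step 4: Two-sided exact p-value = sum of Bin(9,0.5) probabilities at or below the observed probability = 1.000000.
Step 5: alpha = 0.1. fail to reject H0.

n_eff = 9, pos = 5, neg = 4, p = 1.000000, fail to reject H0.


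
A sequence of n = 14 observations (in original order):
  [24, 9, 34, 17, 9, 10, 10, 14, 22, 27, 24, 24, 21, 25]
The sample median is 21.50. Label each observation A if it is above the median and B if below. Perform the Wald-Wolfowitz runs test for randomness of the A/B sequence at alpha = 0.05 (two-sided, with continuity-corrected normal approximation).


Step 1: Compute median = 21.50; label A = above, B = below.
Labels in order: ABABBBBBAAAABA  (n_A = 7, n_B = 7)
Step 2: Count runs R = 7.
Step 3: Under H0 (random ordering), E[R] = 2*n_A*n_B/(n_A+n_B) + 1 = 2*7*7/14 + 1 = 8.0000.
        Var[R] = 2*n_A*n_B*(2*n_A*n_B - n_A - n_B) / ((n_A+n_B)^2 * (n_A+n_B-1)) = 8232/2548 = 3.2308.
        SD[R] = 1.7974.
Step 4: Continuity-corrected z = (R + 0.5 - E[R]) / SD[R] = (7 + 0.5 - 8.0000) / 1.7974 = -0.2782.
Step 5: Two-sided p-value via normal approximation = 2*(1 - Phi(|z|)) = 0.780879.
Step 6: alpha = 0.05. fail to reject H0.

R = 7, z = -0.2782, p = 0.780879, fail to reject H0.


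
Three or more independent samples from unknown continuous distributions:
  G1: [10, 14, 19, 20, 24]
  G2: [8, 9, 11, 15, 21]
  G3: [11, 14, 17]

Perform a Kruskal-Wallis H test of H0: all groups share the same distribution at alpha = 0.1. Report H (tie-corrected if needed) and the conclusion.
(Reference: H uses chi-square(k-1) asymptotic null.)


Step 1: Combine all N = 13 observations and assign midranks.
sorted (value, group, rank): (8,G2,1), (9,G2,2), (10,G1,3), (11,G2,4.5), (11,G3,4.5), (14,G1,6.5), (14,G3,6.5), (15,G2,8), (17,G3,9), (19,G1,10), (20,G1,11), (21,G2,12), (24,G1,13)
Step 2: Sum ranks within each group.
R_1 = 43.5 (n_1 = 5)
R_2 = 27.5 (n_2 = 5)
R_3 = 20 (n_3 = 3)
Step 3: H = 12/(N(N+1)) * sum(R_i^2/n_i) - 3(N+1)
     = 12/(13*14) * (43.5^2/5 + 27.5^2/5 + 20^2/3) - 3*14
     = 0.065934 * 663.033 - 42
     = 1.716484.
Step 4: Ties present; correction factor C = 1 - 12/(13^3 - 13) = 0.994505. Corrected H = 1.716484 / 0.994505 = 1.725967.
Step 5: Under H0, H ~ chi^2(2); p-value = 0.421901.
Step 6: alpha = 0.1. fail to reject H0.

H = 1.7260, df = 2, p = 0.421901, fail to reject H0.


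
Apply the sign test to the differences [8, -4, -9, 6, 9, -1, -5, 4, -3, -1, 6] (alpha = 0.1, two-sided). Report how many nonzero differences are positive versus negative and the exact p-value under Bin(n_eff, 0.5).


Step 1: Discard zero differences. Original n = 11; n_eff = number of nonzero differences = 11.
Nonzero differences (with sign): +8, -4, -9, +6, +9, -1, -5, +4, -3, -1, +6
Step 2: Count signs: positive = 5, negative = 6.
Step 3: Under H0: P(positive) = 0.5, so the number of positives S ~ Bin(11, 0.5).
Step 4: Two-sided exact p-value = sum of Bin(11,0.5) probabilities at or below the observed probability = 1.000000.
Step 5: alpha = 0.1. fail to reject H0.

n_eff = 11, pos = 5, neg = 6, p = 1.000000, fail to reject H0.


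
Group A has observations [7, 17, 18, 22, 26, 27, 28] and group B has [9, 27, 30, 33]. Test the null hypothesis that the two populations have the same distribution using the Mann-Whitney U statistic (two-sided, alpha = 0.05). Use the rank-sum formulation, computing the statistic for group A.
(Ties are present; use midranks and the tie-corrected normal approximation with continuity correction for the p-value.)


Step 1: Combine and sort all 11 observations; assign midranks.
sorted (value, group): (7,X), (9,Y), (17,X), (18,X), (22,X), (26,X), (27,X), (27,Y), (28,X), (30,Y), (33,Y)
ranks: 7->1, 9->2, 17->3, 18->4, 22->5, 26->6, 27->7.5, 27->7.5, 28->9, 30->10, 33->11
Step 2: Rank sum for X: R1 = 1 + 3 + 4 + 5 + 6 + 7.5 + 9 = 35.5.
Step 3: U_X = R1 - n1(n1+1)/2 = 35.5 - 7*8/2 = 35.5 - 28 = 7.5.
       U_Y = n1*n2 - U_X = 28 - 7.5 = 20.5.
Step 4: Ties are present, so use the tie-corrected normal approximation (with continuity correction) for the p-value.
Step 5: p-value = 0.255756; compare to alpha = 0.05. fail to reject H0.

U_X = 7.5, p = 0.255756, fail to reject H0 at alpha = 0.05.


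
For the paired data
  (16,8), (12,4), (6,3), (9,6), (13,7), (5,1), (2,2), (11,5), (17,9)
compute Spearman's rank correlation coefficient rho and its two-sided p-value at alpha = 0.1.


Step 1: Rank x and y separately (midranks; no ties here).
rank(x): 16->8, 12->6, 6->3, 9->4, 13->7, 5->2, 2->1, 11->5, 17->9
rank(y): 8->8, 4->4, 3->3, 6->6, 7->7, 1->1, 2->2, 5->5, 9->9
Step 2: d_i = R_x(i) - R_y(i); compute d_i^2.
  (8-8)^2=0, (6-4)^2=4, (3-3)^2=0, (4-6)^2=4, (7-7)^2=0, (2-1)^2=1, (1-2)^2=1, (5-5)^2=0, (9-9)^2=0
sum(d^2) = 10.
Step 3: rho = 1 - 6*10 / (9*(9^2 - 1)) = 1 - 60/720 = 0.916667.
Step 4: Under H0, t = rho * sqrt((n-2)/(1-rho^2)) = 6.0685 ~ t(7).
Step 5: Two-sided p-value from the t-distribution with 7 df = 0.000507.
Step 6: alpha = 0.1. reject H0.

rho = 0.9167, p = 0.000507, reject H0 at alpha = 0.1.


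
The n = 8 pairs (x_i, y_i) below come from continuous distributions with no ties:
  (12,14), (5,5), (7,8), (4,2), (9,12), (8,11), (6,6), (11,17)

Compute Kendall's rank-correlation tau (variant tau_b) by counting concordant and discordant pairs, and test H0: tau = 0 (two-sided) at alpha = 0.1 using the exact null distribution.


Step 1: Enumerate the 28 unordered pairs (i,j) with i<j and classify each by sign(x_j-x_i) * sign(y_j-y_i).
  (1,2):dx=-7,dy=-9->C; (1,3):dx=-5,dy=-6->C; (1,4):dx=-8,dy=-12->C; (1,5):dx=-3,dy=-2->C
  (1,6):dx=-4,dy=-3->C; (1,7):dx=-6,dy=-8->C; (1,8):dx=-1,dy=+3->D; (2,3):dx=+2,dy=+3->C
  (2,4):dx=-1,dy=-3->C; (2,5):dx=+4,dy=+7->C; (2,6):dx=+3,dy=+6->C; (2,7):dx=+1,dy=+1->C
  (2,8):dx=+6,dy=+12->C; (3,4):dx=-3,dy=-6->C; (3,5):dx=+2,dy=+4->C; (3,6):dx=+1,dy=+3->C
  (3,7):dx=-1,dy=-2->C; (3,8):dx=+4,dy=+9->C; (4,5):dx=+5,dy=+10->C; (4,6):dx=+4,dy=+9->C
  (4,7):dx=+2,dy=+4->C; (4,8):dx=+7,dy=+15->C; (5,6):dx=-1,dy=-1->C; (5,7):dx=-3,dy=-6->C
  (5,8):dx=+2,dy=+5->C; (6,7):dx=-2,dy=-5->C; (6,8):dx=+3,dy=+6->C; (7,8):dx=+5,dy=+11->C
Step 2: C = 27, D = 1, total pairs = 28.
Step 3: tau = (C - D)/(n(n-1)/2) = (27 - 1)/28 = 0.928571.
Step 4: Exact two-sided p-value (enumerate n! = 40320 permutations of y under H0): p = 0.000397.
Step 5: alpha = 0.1. reject H0.

tau_b = 0.9286 (C=27, D=1), p = 0.000397, reject H0.


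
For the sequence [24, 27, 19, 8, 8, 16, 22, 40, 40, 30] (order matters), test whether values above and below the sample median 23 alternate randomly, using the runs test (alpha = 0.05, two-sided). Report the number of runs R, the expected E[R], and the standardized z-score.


Step 1: Compute median = 23; label A = above, B = below.
Labels in order: AABBBBBAAA  (n_A = 5, n_B = 5)
Step 2: Count runs R = 3.
Step 3: Under H0 (random ordering), E[R] = 2*n_A*n_B/(n_A+n_B) + 1 = 2*5*5/10 + 1 = 6.0000.
        Var[R] = 2*n_A*n_B*(2*n_A*n_B - n_A - n_B) / ((n_A+n_B)^2 * (n_A+n_B-1)) = 2000/900 = 2.2222.
        SD[R] = 1.4907.
Step 4: Continuity-corrected z = (R + 0.5 - E[R]) / SD[R] = (3 + 0.5 - 6.0000) / 1.4907 = -1.6771.
Step 5: Two-sided p-value via normal approximation = 2*(1 - Phi(|z|)) = 0.093533.
Step 6: alpha = 0.05. fail to reject H0.

R = 3, z = -1.6771, p = 0.093533, fail to reject H0.


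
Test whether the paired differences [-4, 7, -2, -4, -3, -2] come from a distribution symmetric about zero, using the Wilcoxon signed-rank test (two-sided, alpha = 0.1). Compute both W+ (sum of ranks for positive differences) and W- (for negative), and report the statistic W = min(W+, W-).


Step 1: Drop any zero differences (none here) and take |d_i|.
|d| = [4, 7, 2, 4, 3, 2]
Step 2: Midrank |d_i| (ties get averaged ranks).
ranks: |4|->4.5, |7|->6, |2|->1.5, |4|->4.5, |3|->3, |2|->1.5
Step 3: Attach original signs; sum ranks with positive sign and with negative sign.
W+ = 6 = 6
W- = 4.5 + 1.5 + 4.5 + 3 + 1.5 = 15
(Check: W+ + W- = 21 should equal n(n+1)/2 = 21.)
Step 4: Test statistic W = min(W+, W-) = 6.
Step 5: Ties in |d|, so use the tie-corrected normal approximation.
        E[W] = n(n+1)/4 = 6*7/4 = 10.5.
        Tie groups: |d|=2 (t=2), |d|=4 (t=2); sum(t^3 - t) = 12.
        Var[W] = n(n+1)(2n+1)/24 - sum(t^3-t)/48 = 546/24 - 12/48 = 22.5.
        z = (W - E[W]) / sqrt(Var[W]) = (6 - 10.5) / 4.7434 = -0.9487.
        Two-sided p = 2*Phi(z) = 0.342782.
Step 6: alpha = 0.1. fail to reject H0.

W+ = 6, W- = 15, W = min = 6, p = 0.342782, fail to reject H0.


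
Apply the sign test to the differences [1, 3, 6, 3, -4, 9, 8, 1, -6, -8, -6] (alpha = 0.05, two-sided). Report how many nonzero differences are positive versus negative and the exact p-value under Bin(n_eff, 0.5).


Step 1: Discard zero differences. Original n = 11; n_eff = number of nonzero differences = 11.
Nonzero differences (with sign): +1, +3, +6, +3, -4, +9, +8, +1, -6, -8, -6
Step 2: Count signs: positive = 7, negative = 4.
Step 3: Under H0: P(positive) = 0.5, so the number of positives S ~ Bin(11, 0.5).
Step 4: Two-sided exact p-value = sum of Bin(11,0.5) probabilities at or below the observed probability = 0.548828.
Step 5: alpha = 0.05. fail to reject H0.

n_eff = 11, pos = 7, neg = 4, p = 0.548828, fail to reject H0.


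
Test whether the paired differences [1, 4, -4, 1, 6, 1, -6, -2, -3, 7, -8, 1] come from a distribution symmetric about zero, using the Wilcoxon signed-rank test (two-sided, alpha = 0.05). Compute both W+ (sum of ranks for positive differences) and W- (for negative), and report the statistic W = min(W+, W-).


Step 1: Drop any zero differences (none here) and take |d_i|.
|d| = [1, 4, 4, 1, 6, 1, 6, 2, 3, 7, 8, 1]
Step 2: Midrank |d_i| (ties get averaged ranks).
ranks: |1|->2.5, |4|->7.5, |4|->7.5, |1|->2.5, |6|->9.5, |1|->2.5, |6|->9.5, |2|->5, |3|->6, |7|->11, |8|->12, |1|->2.5
Step 3: Attach original signs; sum ranks with positive sign and with negative sign.
W+ = 2.5 + 7.5 + 2.5 + 9.5 + 2.5 + 11 + 2.5 = 38
W- = 7.5 + 9.5 + 5 + 6 + 12 = 40
(Check: W+ + W- = 78 should equal n(n+1)/2 = 78.)
Step 4: Test statistic W = min(W+, W-) = 38.
Step 5: Ties in |d|, so use the tie-corrected normal approximation.
        E[W] = n(n+1)/4 = 12*13/4 = 39.
        Tie groups: |d|=1 (t=4), |d|=4 (t=2), |d|=6 (t=2); sum(t^3 - t) = 72.
        Var[W] = n(n+1)(2n+1)/24 - sum(t^3-t)/48 = 3900/24 - 72/48 = 161.
        z = (W - E[W]) / sqrt(Var[W]) = (38 - 39) / 12.6886 = -0.0788.
        Two-sided p = 2*Phi(z) = 0.937183.
Step 6: alpha = 0.05. fail to reject H0.

W+ = 38, W- = 40, W = min = 38, p = 0.937183, fail to reject H0.


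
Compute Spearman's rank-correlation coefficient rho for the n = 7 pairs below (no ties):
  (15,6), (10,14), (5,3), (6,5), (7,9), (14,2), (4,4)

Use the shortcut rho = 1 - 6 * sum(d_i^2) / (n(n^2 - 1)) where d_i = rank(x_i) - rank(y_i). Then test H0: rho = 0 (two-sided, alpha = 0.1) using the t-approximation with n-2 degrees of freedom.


Step 1: Rank x and y separately (midranks; no ties here).
rank(x): 15->7, 10->5, 5->2, 6->3, 7->4, 14->6, 4->1
rank(y): 6->5, 14->7, 3->2, 5->4, 9->6, 2->1, 4->3
Step 2: d_i = R_x(i) - R_y(i); compute d_i^2.
  (7-5)^2=4, (5-7)^2=4, (2-2)^2=0, (3-4)^2=1, (4-6)^2=4, (6-1)^2=25, (1-3)^2=4
sum(d^2) = 42.
Step 3: rho = 1 - 6*42 / (7*(7^2 - 1)) = 1 - 252/336 = 0.250000.
Step 4: Under H0, t = rho * sqrt((n-2)/(1-rho^2)) = 0.5774 ~ t(5).
Step 5: Two-sided p-value from the t-distribution with 5 df = 0.588724.
Step 6: alpha = 0.1. fail to reject H0.

rho = 0.2500, p = 0.588724, fail to reject H0 at alpha = 0.1.


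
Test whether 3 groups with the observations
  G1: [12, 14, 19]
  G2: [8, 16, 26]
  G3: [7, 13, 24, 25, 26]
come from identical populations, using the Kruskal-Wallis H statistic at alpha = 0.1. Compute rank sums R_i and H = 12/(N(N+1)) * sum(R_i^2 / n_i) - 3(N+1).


Step 1: Combine all N = 11 observations and assign midranks.
sorted (value, group, rank): (7,G3,1), (8,G2,2), (12,G1,3), (13,G3,4), (14,G1,5), (16,G2,6), (19,G1,7), (24,G3,8), (25,G3,9), (26,G2,10.5), (26,G3,10.5)
Step 2: Sum ranks within each group.
R_1 = 15 (n_1 = 3)
R_2 = 18.5 (n_2 = 3)
R_3 = 32.5 (n_3 = 5)
Step 3: H = 12/(N(N+1)) * sum(R_i^2/n_i) - 3(N+1)
     = 12/(11*12) * (15^2/3 + 18.5^2/3 + 32.5^2/5) - 3*12
     = 0.090909 * 400.333 - 36
     = 0.393939.
Step 4: Ties present; correction factor C = 1 - 6/(11^3 - 11) = 0.995455. Corrected H = 0.393939 / 0.995455 = 0.395738.
Step 5: Under H0, H ~ chi^2(2); p-value = 0.820477.
Step 6: alpha = 0.1. fail to reject H0.

H = 0.3957, df = 2, p = 0.820477, fail to reject H0.


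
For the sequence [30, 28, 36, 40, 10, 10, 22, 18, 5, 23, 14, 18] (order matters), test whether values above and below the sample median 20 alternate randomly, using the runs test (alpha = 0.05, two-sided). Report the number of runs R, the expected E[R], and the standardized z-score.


Step 1: Compute median = 20; label A = above, B = below.
Labels in order: AAAABBABBABB  (n_A = 6, n_B = 6)
Step 2: Count runs R = 6.
Step 3: Under H0 (random ordering), E[R] = 2*n_A*n_B/(n_A+n_B) + 1 = 2*6*6/12 + 1 = 7.0000.
        Var[R] = 2*n_A*n_B*(2*n_A*n_B - n_A - n_B) / ((n_A+n_B)^2 * (n_A+n_B-1)) = 4320/1584 = 2.7273.
        SD[R] = 1.6514.
Step 4: Continuity-corrected z = (R + 0.5 - E[R]) / SD[R] = (6 + 0.5 - 7.0000) / 1.6514 = -0.3028.
Step 5: Two-sided p-value via normal approximation = 2*(1 - Phi(|z|)) = 0.762069.
Step 6: alpha = 0.05. fail to reject H0.

R = 6, z = -0.3028, p = 0.762069, fail to reject H0.


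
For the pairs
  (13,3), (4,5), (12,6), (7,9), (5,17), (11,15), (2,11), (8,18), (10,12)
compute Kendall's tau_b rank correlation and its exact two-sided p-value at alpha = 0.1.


Step 1: Enumerate the 36 unordered pairs (i,j) with i<j and classify each by sign(x_j-x_i) * sign(y_j-y_i).
  (1,2):dx=-9,dy=+2->D; (1,3):dx=-1,dy=+3->D; (1,4):dx=-6,dy=+6->D; (1,5):dx=-8,dy=+14->D
  (1,6):dx=-2,dy=+12->D; (1,7):dx=-11,dy=+8->D; (1,8):dx=-5,dy=+15->D; (1,9):dx=-3,dy=+9->D
  (2,3):dx=+8,dy=+1->C; (2,4):dx=+3,dy=+4->C; (2,5):dx=+1,dy=+12->C; (2,6):dx=+7,dy=+10->C
  (2,7):dx=-2,dy=+6->D; (2,8):dx=+4,dy=+13->C; (2,9):dx=+6,dy=+7->C; (3,4):dx=-5,dy=+3->D
  (3,5):dx=-7,dy=+11->D; (3,6):dx=-1,dy=+9->D; (3,7):dx=-10,dy=+5->D; (3,8):dx=-4,dy=+12->D
  (3,9):dx=-2,dy=+6->D; (4,5):dx=-2,dy=+8->D; (4,6):dx=+4,dy=+6->C; (4,7):dx=-5,dy=+2->D
  (4,8):dx=+1,dy=+9->C; (4,9):dx=+3,dy=+3->C; (5,6):dx=+6,dy=-2->D; (5,7):dx=-3,dy=-6->C
  (5,8):dx=+3,dy=+1->C; (5,9):dx=+5,dy=-5->D; (6,7):dx=-9,dy=-4->C; (6,8):dx=-3,dy=+3->D
  (6,9):dx=-1,dy=-3->C; (7,8):dx=+6,dy=+7->C; (7,9):dx=+8,dy=+1->C; (8,9):dx=+2,dy=-6->D
Step 2: C = 15, D = 21, total pairs = 36.
Step 3: tau = (C - D)/(n(n-1)/2) = (15 - 21)/36 = -0.166667.
Step 4: Exact two-sided p-value (enumerate n! = 362880 permutations of y under H0): p = 0.612202.
Step 5: alpha = 0.1. fail to reject H0.

tau_b = -0.1667 (C=15, D=21), p = 0.612202, fail to reject H0.


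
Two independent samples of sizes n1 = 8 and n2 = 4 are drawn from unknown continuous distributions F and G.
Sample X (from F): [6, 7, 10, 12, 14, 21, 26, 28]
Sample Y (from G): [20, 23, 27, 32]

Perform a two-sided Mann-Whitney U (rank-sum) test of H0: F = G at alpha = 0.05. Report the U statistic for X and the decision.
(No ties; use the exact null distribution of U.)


Step 1: Combine and sort all 12 observations; assign midranks.
sorted (value, group): (6,X), (7,X), (10,X), (12,X), (14,X), (20,Y), (21,X), (23,Y), (26,X), (27,Y), (28,X), (32,Y)
ranks: 6->1, 7->2, 10->3, 12->4, 14->5, 20->6, 21->7, 23->8, 26->9, 27->10, 28->11, 32->12
Step 2: Rank sum for X: R1 = 1 + 2 + 3 + 4 + 5 + 7 + 9 + 11 = 42.
Step 3: U_X = R1 - n1(n1+1)/2 = 42 - 8*9/2 = 42 - 36 = 6.
       U_Y = n1*n2 - U_X = 32 - 6 = 26.
Step 4: No ties, so the exact null distribution of U (based on enumerating the C(12,8) = 495 equally likely rank assignments) gives the two-sided p-value.
Step 5: p-value = 0.109091; compare to alpha = 0.05. fail to reject H0.

U_X = 6, p = 0.109091, fail to reject H0 at alpha = 0.05.


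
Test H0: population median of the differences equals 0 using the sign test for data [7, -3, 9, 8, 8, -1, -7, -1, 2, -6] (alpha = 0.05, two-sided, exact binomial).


Step 1: Discard zero differences. Original n = 10; n_eff = number of nonzero differences = 10.
Nonzero differences (with sign): +7, -3, +9, +8, +8, -1, -7, -1, +2, -6
Step 2: Count signs: positive = 5, negative = 5.
Step 3: Under H0: P(positive) = 0.5, so the number of positives S ~ Bin(10, 0.5).
Step 4: Two-sided exact p-value = sum of Bin(10,0.5) probabilities at or below the observed probability = 1.000000.
Step 5: alpha = 0.05. fail to reject H0.

n_eff = 10, pos = 5, neg = 5, p = 1.000000, fail to reject H0.


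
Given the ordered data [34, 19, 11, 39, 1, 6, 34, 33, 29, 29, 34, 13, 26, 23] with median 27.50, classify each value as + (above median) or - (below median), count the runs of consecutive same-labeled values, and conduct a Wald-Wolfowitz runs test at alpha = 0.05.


Step 1: Compute median = 27.50; label A = above, B = below.
Labels in order: ABBABBAAAAABBB  (n_A = 7, n_B = 7)
Step 2: Count runs R = 6.
Step 3: Under H0 (random ordering), E[R] = 2*n_A*n_B/(n_A+n_B) + 1 = 2*7*7/14 + 1 = 8.0000.
        Var[R] = 2*n_A*n_B*(2*n_A*n_B - n_A - n_B) / ((n_A+n_B)^2 * (n_A+n_B-1)) = 8232/2548 = 3.2308.
        SD[R] = 1.7974.
Step 4: Continuity-corrected z = (R + 0.5 - E[R]) / SD[R] = (6 + 0.5 - 8.0000) / 1.7974 = -0.8345.
Step 5: Two-sided p-value via normal approximation = 2*(1 - Phi(|z|)) = 0.403986.
Step 6: alpha = 0.05. fail to reject H0.

R = 6, z = -0.8345, p = 0.403986, fail to reject H0.


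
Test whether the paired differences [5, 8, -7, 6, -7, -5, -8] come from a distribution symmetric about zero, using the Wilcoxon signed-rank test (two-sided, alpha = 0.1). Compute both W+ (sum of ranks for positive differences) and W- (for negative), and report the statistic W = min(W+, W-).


Step 1: Drop any zero differences (none here) and take |d_i|.
|d| = [5, 8, 7, 6, 7, 5, 8]
Step 2: Midrank |d_i| (ties get averaged ranks).
ranks: |5|->1.5, |8|->6.5, |7|->4.5, |6|->3, |7|->4.5, |5|->1.5, |8|->6.5
Step 3: Attach original signs; sum ranks with positive sign and with negative sign.
W+ = 1.5 + 6.5 + 3 = 11
W- = 4.5 + 4.5 + 1.5 + 6.5 = 17
(Check: W+ + W- = 28 should equal n(n+1)/2 = 28.)
Step 4: Test statistic W = min(W+, W-) = 11.
Step 5: Ties in |d|, so use the tie-corrected normal approximation.
        E[W] = n(n+1)/4 = 7*8/4 = 14.
        Tie groups: |d|=5 (t=2), |d|=7 (t=2), |d|=8 (t=2); sum(t^3 - t) = 18.
        Var[W] = n(n+1)(2n+1)/24 - sum(t^3-t)/48 = 840/24 - 18/48 = 34.625.
        z = (W - E[W]) / sqrt(Var[W]) = (11 - 14) / 5.8843 = -0.5098.
        Two-sided p = 2*Phi(z) = 0.610170.
Step 6: alpha = 0.1. fail to reject H0.

W+ = 11, W- = 17, W = min = 11, p = 0.610170, fail to reject H0.


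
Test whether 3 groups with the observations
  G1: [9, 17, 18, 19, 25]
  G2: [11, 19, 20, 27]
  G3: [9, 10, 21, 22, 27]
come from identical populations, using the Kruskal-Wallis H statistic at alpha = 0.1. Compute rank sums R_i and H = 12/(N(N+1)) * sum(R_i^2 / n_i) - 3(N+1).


Step 1: Combine all N = 14 observations and assign midranks.
sorted (value, group, rank): (9,G1,1.5), (9,G3,1.5), (10,G3,3), (11,G2,4), (17,G1,5), (18,G1,6), (19,G1,7.5), (19,G2,7.5), (20,G2,9), (21,G3,10), (22,G3,11), (25,G1,12), (27,G2,13.5), (27,G3,13.5)
Step 2: Sum ranks within each group.
R_1 = 32 (n_1 = 5)
R_2 = 34 (n_2 = 4)
R_3 = 39 (n_3 = 5)
Step 3: H = 12/(N(N+1)) * sum(R_i^2/n_i) - 3(N+1)
     = 12/(14*15) * (32^2/5 + 34^2/4 + 39^2/5) - 3*15
     = 0.057143 * 798 - 45
     = 0.600000.
Step 4: Ties present; correction factor C = 1 - 18/(14^3 - 14) = 0.993407. Corrected H = 0.600000 / 0.993407 = 0.603982.
Step 5: Under H0, H ~ chi^2(2); p-value = 0.739345.
Step 6: alpha = 0.1. fail to reject H0.

H = 0.6040, df = 2, p = 0.739345, fail to reject H0.
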